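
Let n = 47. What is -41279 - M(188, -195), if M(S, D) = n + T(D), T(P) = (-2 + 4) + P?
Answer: -41133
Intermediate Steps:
T(P) = 2 + P
M(S, D) = 49 + D (M(S, D) = 47 + (2 + D) = 49 + D)
-41279 - M(188, -195) = -41279 - (49 - 195) = -41279 - 1*(-146) = -41279 + 146 = -41133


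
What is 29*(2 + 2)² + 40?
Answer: 504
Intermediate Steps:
29*(2 + 2)² + 40 = 29*4² + 40 = 29*16 + 40 = 464 + 40 = 504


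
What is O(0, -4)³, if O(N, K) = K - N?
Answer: -64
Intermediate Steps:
O(0, -4)³ = (-4 - 1*0)³ = (-4 + 0)³ = (-4)³ = -64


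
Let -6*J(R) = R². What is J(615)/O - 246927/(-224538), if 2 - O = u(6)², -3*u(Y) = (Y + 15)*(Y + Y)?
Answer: 5298712411/527963684 ≈ 10.036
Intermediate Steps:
u(Y) = -2*Y*(15 + Y)/3 (u(Y) = -(Y + 15)*(Y + Y)/3 = -(15 + Y)*2*Y/3 = -2*Y*(15 + Y)/3)
O = -7054 (O = 2 - (-⅔*6*(15 + 6))² = 2 - (-⅔*6*21)² = 2 - 1*(-84)² = 2 - 1*7056 = 2 - 7056 = -7054)
J(R) = -R²/6
J(615)/O - 246927/(-224538) = -⅙*615²/(-7054) - 246927/(-224538) = -⅙*378225*(-1/7054) - 246927*(-1/224538) = -126075/2*(-1/7054) + 82309/74846 = 126075/14108 + 82309/74846 = 5298712411/527963684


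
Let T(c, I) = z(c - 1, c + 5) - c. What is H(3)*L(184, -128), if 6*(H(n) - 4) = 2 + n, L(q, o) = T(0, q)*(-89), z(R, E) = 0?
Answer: 0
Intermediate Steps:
T(c, I) = -c (T(c, I) = 0 - c = -c)
L(q, o) = 0 (L(q, o) = -1*0*(-89) = 0*(-89) = 0)
H(n) = 13/3 + n/6 (H(n) = 4 + (2 + n)/6 = 4 + (1/3 + n/6) = 13/3 + n/6)
H(3)*L(184, -128) = (13/3 + (1/6)*3)*0 = (13/3 + 1/2)*0 = (29/6)*0 = 0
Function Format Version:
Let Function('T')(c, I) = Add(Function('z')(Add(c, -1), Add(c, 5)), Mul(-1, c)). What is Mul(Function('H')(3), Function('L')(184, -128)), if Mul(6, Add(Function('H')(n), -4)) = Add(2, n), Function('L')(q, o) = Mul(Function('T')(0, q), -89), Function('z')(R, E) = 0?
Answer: 0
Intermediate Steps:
Function('T')(c, I) = Mul(-1, c) (Function('T')(c, I) = Add(0, Mul(-1, c)) = Mul(-1, c))
Function('L')(q, o) = 0 (Function('L')(q, o) = Mul(Mul(-1, 0), -89) = Mul(0, -89) = 0)
Function('H')(n) = Add(Rational(13, 3), Mul(Rational(1, 6), n)) (Function('H')(n) = Add(4, Mul(Rational(1, 6), Add(2, n))) = Add(4, Add(Rational(1, 3), Mul(Rational(1, 6), n))) = Add(Rational(13, 3), Mul(Rational(1, 6), n)))
Mul(Function('H')(3), Function('L')(184, -128)) = Mul(Add(Rational(13, 3), Mul(Rational(1, 6), 3)), 0) = Mul(Add(Rational(13, 3), Rational(1, 2)), 0) = Mul(Rational(29, 6), 0) = 0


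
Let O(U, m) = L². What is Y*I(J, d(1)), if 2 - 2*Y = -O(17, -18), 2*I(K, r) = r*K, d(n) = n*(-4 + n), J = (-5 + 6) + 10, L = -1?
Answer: -99/4 ≈ -24.750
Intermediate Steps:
J = 11 (J = 1 + 10 = 11)
O(U, m) = 1 (O(U, m) = (-1)² = 1)
I(K, r) = K*r/2 (I(K, r) = (r*K)/2 = (K*r)/2 = K*r/2)
Y = 3/2 (Y = 1 - (-1)/2 = 1 - ½*(-1) = 1 + ½ = 3/2 ≈ 1.5000)
Y*I(J, d(1)) = 3*((½)*11*(1*(-4 + 1)))/2 = 3*((½)*11*(1*(-3)))/2 = 3*((½)*11*(-3))/2 = (3/2)*(-33/2) = -99/4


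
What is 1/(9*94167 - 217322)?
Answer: 1/630181 ≈ 1.5868e-6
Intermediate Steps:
1/(9*94167 - 217322) = 1/(847503 - 217322) = 1/630181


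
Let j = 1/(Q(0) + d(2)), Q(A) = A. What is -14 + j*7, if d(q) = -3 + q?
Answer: -21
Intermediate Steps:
j = -1 (j = 1/(0 + (-3 + 2)) = 1/(0 - 1) = 1/(-1) = -1)
-14 + j*7 = -14 - 1*7 = -14 - 7 = -21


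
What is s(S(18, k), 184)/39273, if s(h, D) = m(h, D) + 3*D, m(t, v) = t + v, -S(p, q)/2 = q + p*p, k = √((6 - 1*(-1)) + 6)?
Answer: 88/39273 - 2*√13/39273 ≈ 0.0020571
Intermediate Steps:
k = √13 (k = √((6 + 1) + 6) = √(7 + 6) = √13 ≈ 3.6056)
S(p, q) = -2*q - 2*p² (S(p, q) = -2*(q + p*p) = -2*(q + p²) = -2*q - 2*p²)
s(h, D) = h + 4*D (s(h, D) = (h + D) + 3*D = (D + h) + 3*D = h + 4*D)
s(S(18, k), 184)/39273 = ((-2*√13 - 2*18²) + 4*184)/39273 = ((-2*√13 - 2*324) + 736)*(1/39273) = ((-2*√13 - 648) + 736)*(1/39273) = ((-648 - 2*√13) + 736)*(1/39273) = (88 - 2*√13)*(1/39273) = 88/39273 - 2*√13/39273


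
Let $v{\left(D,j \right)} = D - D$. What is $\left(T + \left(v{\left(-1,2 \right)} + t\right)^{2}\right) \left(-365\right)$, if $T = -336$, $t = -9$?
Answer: $93075$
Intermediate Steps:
$v{\left(D,j \right)} = 0$
$\left(T + \left(v{\left(-1,2 \right)} + t\right)^{2}\right) \left(-365\right) = \left(-336 + \left(0 - 9\right)^{2}\right) \left(-365\right) = \left(-336 + \left(-9\right)^{2}\right) \left(-365\right) = \left(-336 + 81\right) \left(-365\right) = \left(-255\right) \left(-365\right) = 93075$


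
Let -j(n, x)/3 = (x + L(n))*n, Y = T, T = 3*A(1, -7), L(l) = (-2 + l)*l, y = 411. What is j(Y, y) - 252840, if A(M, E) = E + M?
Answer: -211206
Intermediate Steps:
L(l) = l*(-2 + l)
T = -18 (T = 3*(-7 + 1) = 3*(-6) = -18)
Y = -18
j(n, x) = -3*n*(x + n*(-2 + n)) (j(n, x) = -3*(x + n*(-2 + n))*n = -3*n*(x + n*(-2 + n)))
j(Y, y) - 252840 = -3*(-18)*(411 - 18*(-2 - 18)) - 252840 = -3*(-18)*(411 - 18*(-20)) - 252840 = -3*(-18)*(411 + 360) - 252840 = -3*(-18)*771 - 252840 = 41634 - 252840 = -211206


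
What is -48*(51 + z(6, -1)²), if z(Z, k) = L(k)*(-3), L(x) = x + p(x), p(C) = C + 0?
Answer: -4176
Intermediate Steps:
p(C) = C
L(x) = 2*x (L(x) = x + x = 2*x)
z(Z, k) = -6*k (z(Z, k) = (2*k)*(-3) = -6*k)
-48*(51 + z(6, -1)²) = -48*(51 + (-6*(-1))²) = -48*(51 + 6²) = -48*(51 + 36) = -48*87 = -4176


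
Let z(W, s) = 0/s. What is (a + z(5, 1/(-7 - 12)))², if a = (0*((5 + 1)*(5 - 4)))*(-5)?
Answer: 0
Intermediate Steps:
z(W, s) = 0
a = 0 (a = (0*(6*1))*(-5) = (0*6)*(-5) = 0*(-5) = 0)
(a + z(5, 1/(-7 - 12)))² = (0 + 0)² = 0² = 0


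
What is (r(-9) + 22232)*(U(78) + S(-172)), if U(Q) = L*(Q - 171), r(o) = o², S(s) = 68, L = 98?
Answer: -201843398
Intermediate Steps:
U(Q) = -16758 + 98*Q (U(Q) = 98*(Q - 171) = 98*(-171 + Q) = -16758 + 98*Q)
(r(-9) + 22232)*(U(78) + S(-172)) = ((-9)² + 22232)*((-16758 + 98*78) + 68) = (81 + 22232)*((-16758 + 7644) + 68) = 22313*(-9114 + 68) = 22313*(-9046) = -201843398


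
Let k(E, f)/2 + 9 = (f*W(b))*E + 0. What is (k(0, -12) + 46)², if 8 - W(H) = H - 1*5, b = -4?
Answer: 784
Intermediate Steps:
W(H) = 13 - H (W(H) = 8 - (H - 1*5) = 8 - (H - 5) = 8 - (-5 + H) = 8 + (5 - H) = 13 - H)
k(E, f) = -18 + 34*E*f (k(E, f) = -18 + 2*((f*(13 - 1*(-4)))*E + 0) = -18 + 2*((f*(13 + 4))*E + 0) = -18 + 2*((f*17)*E + 0) = -18 + 2*((17*f)*E + 0) = -18 + 2*(17*E*f + 0) = -18 + 2*(17*E*f) = -18 + 34*E*f)
(k(0, -12) + 46)² = ((-18 + 34*0*(-12)) + 46)² = ((-18 + 0) + 46)² = (-18 + 46)² = 28² = 784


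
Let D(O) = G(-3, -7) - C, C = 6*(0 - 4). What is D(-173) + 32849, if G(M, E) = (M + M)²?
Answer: 32909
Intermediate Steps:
G(M, E) = 4*M² (G(M, E) = (2*M)² = 4*M²)
C = -24 (C = 6*(-4) = -24)
D(O) = 60 (D(O) = 4*(-3)² - 1*(-24) = 4*9 + 24 = 36 + 24 = 60)
D(-173) + 32849 = 60 + 32849 = 32909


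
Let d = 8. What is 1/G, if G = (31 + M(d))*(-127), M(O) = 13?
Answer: -1/5588 ≈ -0.00017895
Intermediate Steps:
G = -5588 (G = (31 + 13)*(-127) = 44*(-127) = -5588)
1/G = 1/(-5588) = -1/5588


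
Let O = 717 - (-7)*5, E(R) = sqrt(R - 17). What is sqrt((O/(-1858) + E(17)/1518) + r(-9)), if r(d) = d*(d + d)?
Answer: sqrt(139463338)/929 ≈ 12.712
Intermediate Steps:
E(R) = sqrt(-17 + R)
O = 752 (O = 717 - 1*(-35) = 717 + 35 = 752)
r(d) = 2*d**2 (r(d) = d*(2*d) = 2*d**2)
sqrt((O/(-1858) + E(17)/1518) + r(-9)) = sqrt((752/(-1858) + sqrt(-17 + 17)/1518) + 2*(-9)**2) = sqrt((752*(-1/1858) + sqrt(0)*(1/1518)) + 2*81) = sqrt((-376/929 + 0*(1/1518)) + 162) = sqrt((-376/929 + 0) + 162) = sqrt(-376/929 + 162) = sqrt(150122/929) = sqrt(139463338)/929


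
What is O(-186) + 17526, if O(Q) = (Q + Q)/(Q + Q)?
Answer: 17527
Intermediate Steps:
O(Q) = 1 (O(Q) = (2*Q)/((2*Q)) = (2*Q)*(1/(2*Q)) = 1)
O(-186) + 17526 = 1 + 17526 = 17527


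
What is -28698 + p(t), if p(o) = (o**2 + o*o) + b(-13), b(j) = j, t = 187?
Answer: 41227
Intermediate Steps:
p(o) = -13 + 2*o**2 (p(o) = (o**2 + o*o) - 13 = (o**2 + o**2) - 13 = 2*o**2 - 13 = -13 + 2*o**2)
-28698 + p(t) = -28698 + (-13 + 2*187**2) = -28698 + (-13 + 2*34969) = -28698 + (-13 + 69938) = -28698 + 69925 = 41227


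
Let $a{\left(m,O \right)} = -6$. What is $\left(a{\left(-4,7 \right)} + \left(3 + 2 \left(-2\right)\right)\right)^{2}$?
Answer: $49$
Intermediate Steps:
$\left(a{\left(-4,7 \right)} + \left(3 + 2 \left(-2\right)\right)\right)^{2} = \left(-6 + \left(3 + 2 \left(-2\right)\right)\right)^{2} = \left(-6 + \left(3 - 4\right)\right)^{2} = \left(-6 - 1\right)^{2} = \left(-7\right)^{2} = 49$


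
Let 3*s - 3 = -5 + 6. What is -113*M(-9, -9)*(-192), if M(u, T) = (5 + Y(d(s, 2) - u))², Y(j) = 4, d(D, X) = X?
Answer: 1757376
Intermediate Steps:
s = 4/3 (s = 1 + (-5 + 6)/3 = 1 + (⅓)*1 = 1 + ⅓ = 4/3 ≈ 1.3333)
M(u, T) = 81 (M(u, T) = (5 + 4)² = 9² = 81)
-113*M(-9, -9)*(-192) = -113*81*(-192) = -9153*(-192) = 1757376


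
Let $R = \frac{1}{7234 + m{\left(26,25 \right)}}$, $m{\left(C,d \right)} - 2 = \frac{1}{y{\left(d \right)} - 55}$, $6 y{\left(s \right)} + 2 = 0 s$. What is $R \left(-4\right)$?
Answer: $- \frac{664}{1201173} \approx -0.00055279$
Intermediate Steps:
$y{\left(s \right)} = - \frac{1}{3}$ ($y{\left(s \right)} = - \frac{1}{3} + \frac{0 s}{6} = - \frac{1}{3} + \frac{1}{6} \cdot 0 = - \frac{1}{3} + 0 = - \frac{1}{3}$)
$m{\left(C,d \right)} = \frac{329}{166}$ ($m{\left(C,d \right)} = 2 + \frac{1}{- \frac{1}{3} - 55} = 2 + \frac{1}{- \frac{166}{3}} = 2 - \frac{3}{166} = \frac{329}{166}$)
$R = \frac{166}{1201173}$ ($R = \frac{1}{7234 + \frac{329}{166}} = \frac{1}{\frac{1201173}{166}} = \frac{166}{1201173} \approx 0.0001382$)
$R \left(-4\right) = \frac{166}{1201173} \left(-4\right) = - \frac{664}{1201173}$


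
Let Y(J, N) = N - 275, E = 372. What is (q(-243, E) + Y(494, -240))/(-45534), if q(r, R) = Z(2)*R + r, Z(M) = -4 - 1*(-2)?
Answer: 751/22767 ≈ 0.032986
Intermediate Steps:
Z(M) = -2 (Z(M) = -4 + 2 = -2)
q(r, R) = r - 2*R (q(r, R) = -2*R + r = r - 2*R)
Y(J, N) = -275 + N
(q(-243, E) + Y(494, -240))/(-45534) = ((-243 - 2*372) + (-275 - 240))/(-45534) = ((-243 - 744) - 515)*(-1/45534) = (-987 - 515)*(-1/45534) = -1502*(-1/45534) = 751/22767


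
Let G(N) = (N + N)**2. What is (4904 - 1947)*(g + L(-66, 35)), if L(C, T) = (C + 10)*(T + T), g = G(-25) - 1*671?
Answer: -6183087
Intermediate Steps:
G(N) = 4*N**2 (G(N) = (2*N)**2 = 4*N**2)
g = 1829 (g = 4*(-25)**2 - 1*671 = 4*625 - 671 = 2500 - 671 = 1829)
L(C, T) = 2*T*(10 + C) (L(C, T) = (10 + C)*(2*T) = 2*T*(10 + C))
(4904 - 1947)*(g + L(-66, 35)) = (4904 - 1947)*(1829 + 2*35*(10 - 66)) = 2957*(1829 + 2*35*(-56)) = 2957*(1829 - 3920) = 2957*(-2091) = -6183087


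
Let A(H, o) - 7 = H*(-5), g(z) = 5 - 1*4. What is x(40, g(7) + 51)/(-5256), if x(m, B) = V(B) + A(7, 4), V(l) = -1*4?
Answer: 4/657 ≈ 0.0060883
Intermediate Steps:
g(z) = 1 (g(z) = 5 - 4 = 1)
V(l) = -4
A(H, o) = 7 - 5*H (A(H, o) = 7 + H*(-5) = 7 - 5*H)
x(m, B) = -32 (x(m, B) = -4 + (7 - 5*7) = -4 + (7 - 35) = -4 - 28 = -32)
x(40, g(7) + 51)/(-5256) = -32/(-5256) = -32*(-1/5256) = 4/657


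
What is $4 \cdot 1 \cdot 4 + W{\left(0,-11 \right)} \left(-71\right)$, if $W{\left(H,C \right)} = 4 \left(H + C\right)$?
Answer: $3140$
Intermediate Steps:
$W{\left(H,C \right)} = 4 C + 4 H$ ($W{\left(H,C \right)} = 4 \left(C + H\right) = 4 C + 4 H$)
$4 \cdot 1 \cdot 4 + W{\left(0,-11 \right)} \left(-71\right) = 4 \cdot 1 \cdot 4 + \left(4 \left(-11\right) + 4 \cdot 0\right) \left(-71\right) = 4 \cdot 4 + \left(-44 + 0\right) \left(-71\right) = 16 - -3124 = 16 + 3124 = 3140$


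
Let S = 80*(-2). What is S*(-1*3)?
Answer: 480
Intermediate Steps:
S = -160
S*(-1*3) = -(-160)*3 = -160*(-3) = 480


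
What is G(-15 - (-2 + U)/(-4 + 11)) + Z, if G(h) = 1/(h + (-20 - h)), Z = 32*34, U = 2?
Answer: 21759/20 ≈ 1087.9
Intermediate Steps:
Z = 1088
G(h) = -1/20 (G(h) = 1/(-20) = -1/20)
G(-15 - (-2 + U)/(-4 + 11)) + Z = -1/20 + 1088 = 21759/20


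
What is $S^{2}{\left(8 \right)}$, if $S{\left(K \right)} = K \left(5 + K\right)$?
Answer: $10816$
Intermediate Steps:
$S^{2}{\left(8 \right)} = \left(8 \left(5 + 8\right)\right)^{2} = \left(8 \cdot 13\right)^{2} = 104^{2} = 10816$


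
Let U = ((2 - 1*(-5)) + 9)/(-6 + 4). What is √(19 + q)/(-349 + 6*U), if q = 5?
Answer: -2*√6/397 ≈ -0.012340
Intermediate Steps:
U = -8 (U = ((2 + 5) + 9)/(-2) = (7 + 9)*(-½) = 16*(-½) = -8)
√(19 + q)/(-349 + 6*U) = √(19 + 5)/(-349 + 6*(-8)) = √24/(-349 - 48) = (2*√6)/(-397) = -2*√6/397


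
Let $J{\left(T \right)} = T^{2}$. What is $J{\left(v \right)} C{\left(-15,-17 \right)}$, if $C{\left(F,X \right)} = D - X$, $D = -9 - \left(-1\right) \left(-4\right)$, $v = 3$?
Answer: $36$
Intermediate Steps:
$D = -13$ ($D = -9 - 4 = -13$)
$C{\left(F,X \right)} = -13 - X$
$J{\left(v \right)} C{\left(-15,-17 \right)} = 3^{2} \left(-13 - -17\right) = 9 \left(-13 + 17\right) = 9 \cdot 4 = 36$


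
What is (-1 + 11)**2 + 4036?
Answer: 4136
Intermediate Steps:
(-1 + 11)**2 + 4036 = 10**2 + 4036 = 100 + 4036 = 4136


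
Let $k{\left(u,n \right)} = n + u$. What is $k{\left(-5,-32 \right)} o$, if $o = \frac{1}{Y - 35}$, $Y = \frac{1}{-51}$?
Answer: $\frac{1887}{1786} \approx 1.0566$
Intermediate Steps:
$Y = - \frac{1}{51} \approx -0.019608$
$o = - \frac{51}{1786}$ ($o = \frac{1}{- \frac{1}{51} - 35} = \frac{1}{- \frac{1786}{51}} = - \frac{51}{1786} \approx -0.028555$)
$k{\left(-5,-32 \right)} o = \left(-32 - 5\right) \left(- \frac{51}{1786}\right) = \left(-37\right) \left(- \frac{51}{1786}\right) = \frac{1887}{1786}$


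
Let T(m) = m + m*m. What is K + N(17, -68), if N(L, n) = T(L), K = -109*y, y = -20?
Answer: 2486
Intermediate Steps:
K = 2180 (K = -109*(-20) = 2180)
T(m) = m + m²
N(L, n) = L*(1 + L)
K + N(17, -68) = 2180 + 17*(1 + 17) = 2180 + 17*18 = 2180 + 306 = 2486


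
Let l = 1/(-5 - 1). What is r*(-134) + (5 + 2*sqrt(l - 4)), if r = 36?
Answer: -4819 + 5*I*sqrt(6)/3 ≈ -4819.0 + 4.0825*I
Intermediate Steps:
l = -1/6 (l = 1/(-6) = -1/6 ≈ -0.16667)
r*(-134) + (5 + 2*sqrt(l - 4)) = 36*(-134) + (5 + 2*sqrt(-1/6 - 4)) = -4824 + (5 + 2*sqrt(-25/6)) = -4824 + (5 + 2*(5*I*sqrt(6)/6)) = -4824 + (5 + 5*I*sqrt(6)/3) = -4819 + 5*I*sqrt(6)/3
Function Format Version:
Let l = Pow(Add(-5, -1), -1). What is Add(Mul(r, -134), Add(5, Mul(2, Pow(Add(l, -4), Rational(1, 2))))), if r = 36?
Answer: Add(-4819, Mul(Rational(5, 3), I, Pow(6, Rational(1, 2)))) ≈ Add(-4819.0, Mul(4.0825, I))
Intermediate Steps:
l = Rational(-1, 6) (l = Pow(-6, -1) = Rational(-1, 6) ≈ -0.16667)
Add(Mul(r, -134), Add(5, Mul(2, Pow(Add(l, -4), Rational(1, 2))))) = Add(Mul(36, -134), Add(5, Mul(2, Pow(Add(Rational(-1, 6), -4), Rational(1, 2))))) = Add(-4824, Add(5, Mul(2, Pow(Rational(-25, 6), Rational(1, 2))))) = Add(-4824, Add(5, Mul(2, Mul(Rational(5, 6), I, Pow(6, Rational(1, 2)))))) = Add(-4824, Add(5, Mul(Rational(5, 3), I, Pow(6, Rational(1, 2))))) = Add(-4819, Mul(Rational(5, 3), I, Pow(6, Rational(1, 2))))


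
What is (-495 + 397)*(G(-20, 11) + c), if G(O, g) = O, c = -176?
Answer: 19208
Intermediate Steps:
(-495 + 397)*(G(-20, 11) + c) = (-495 + 397)*(-20 - 176) = -98*(-196) = 19208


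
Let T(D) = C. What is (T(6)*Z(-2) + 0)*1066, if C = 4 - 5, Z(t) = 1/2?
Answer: -533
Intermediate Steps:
Z(t) = 1/2
C = -1
T(D) = -1
(T(6)*Z(-2) + 0)*1066 = (-1*1/2 + 0)*1066 = (-1/2 + 0)*1066 = -1/2*1066 = -533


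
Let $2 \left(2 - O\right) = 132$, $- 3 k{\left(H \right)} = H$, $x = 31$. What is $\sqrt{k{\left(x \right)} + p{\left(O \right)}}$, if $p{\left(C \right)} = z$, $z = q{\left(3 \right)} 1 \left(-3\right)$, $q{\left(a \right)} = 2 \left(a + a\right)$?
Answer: $\frac{i \sqrt{417}}{3} \approx 6.8069 i$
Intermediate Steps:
$k{\left(H \right)} = - \frac{H}{3}$
$O = -64$ ($O = 2 - 66 = -64$)
$q{\left(a \right)} = 4 a$ ($q{\left(a \right)} = 2 \cdot 2 a = 4 a$)
$z = -36$ ($z = 4 \cdot 3 \cdot 1 \left(-3\right) = 12 \cdot 1 \left(-3\right) = 12 \left(-3\right) = -36$)
$p{\left(C \right)} = -36$
$\sqrt{k{\left(x \right)} + p{\left(O \right)}} = \sqrt{\left(- \frac{1}{3}\right) 31 - 36} = \sqrt{- \frac{31}{3} - 36} = \sqrt{- \frac{139}{3}} = \frac{i \sqrt{417}}{3}$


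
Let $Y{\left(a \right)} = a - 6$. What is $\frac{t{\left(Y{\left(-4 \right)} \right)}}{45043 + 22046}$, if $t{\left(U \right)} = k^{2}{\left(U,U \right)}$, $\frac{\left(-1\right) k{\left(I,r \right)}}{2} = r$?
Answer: $\frac{400}{67089} \approx 0.0059622$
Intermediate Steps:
$k{\left(I,r \right)} = - 2 r$
$Y{\left(a \right)} = -6 + a$
$t{\left(U \right)} = 4 U^{2}$ ($t{\left(U \right)} = \left(- 2 U\right)^{2} = 4 U^{2}$)
$\frac{t{\left(Y{\left(-4 \right)} \right)}}{45043 + 22046} = \frac{4 \left(-6 - 4\right)^{2}}{45043 + 22046} = \frac{4 \left(-10\right)^{2}}{67089} = 4 \cdot 100 \cdot \frac{1}{67089} = 400 \cdot \frac{1}{67089} = \frac{400}{67089}$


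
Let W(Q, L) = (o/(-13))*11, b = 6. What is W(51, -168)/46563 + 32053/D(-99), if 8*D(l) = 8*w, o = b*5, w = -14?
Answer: -83992617/36686 ≈ -2289.5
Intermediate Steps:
o = 30 (o = 6*5 = 30)
W(Q, L) = -330/13 (W(Q, L) = (30/(-13))*11 = (30*(-1/13))*11 = -30/13*11 = -330/13)
D(l) = -14 (D(l) = (8*(-14))/8 = (1/8)*(-112) = -14)
W(51, -168)/46563 + 32053/D(-99) = -330/13/46563 + 32053/(-14) = -330/13*1/46563 + 32053*(-1/14) = -10/18343 - 4579/2 = -83992617/36686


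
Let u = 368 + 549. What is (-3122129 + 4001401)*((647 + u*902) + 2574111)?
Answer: 2991188382624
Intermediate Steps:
u = 917
(-3122129 + 4001401)*((647 + u*902) + 2574111) = (-3122129 + 4001401)*((647 + 917*902) + 2574111) = 879272*((647 + 827134) + 2574111) = 879272*(827781 + 2574111) = 879272*3401892 = 2991188382624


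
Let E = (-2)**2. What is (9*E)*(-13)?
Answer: -468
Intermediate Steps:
E = 4
(9*E)*(-13) = (9*4)*(-13) = 36*(-13) = -468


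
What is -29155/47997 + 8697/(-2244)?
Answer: -160951243/35901756 ≈ -4.4831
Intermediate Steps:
-29155/47997 + 8697/(-2244) = -29155*1/47997 + 8697*(-1/2244) = -29155/47997 - 2899/748 = -160951243/35901756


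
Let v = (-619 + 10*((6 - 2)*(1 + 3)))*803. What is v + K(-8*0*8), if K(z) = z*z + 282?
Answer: -368295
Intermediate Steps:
K(z) = 282 + z**2 (K(z) = z**2 + 282 = 282 + z**2)
v = -368577 (v = (-619 + 10*(4*4))*803 = (-619 + 10*16)*803 = (-619 + 160)*803 = -459*803 = -368577)
v + K(-8*0*8) = -368577 + (282 + (-8*0*8)**2) = -368577 + (282 + (0*8)**2) = -368577 + (282 + 0**2) = -368577 + (282 + 0) = -368577 + 282 = -368295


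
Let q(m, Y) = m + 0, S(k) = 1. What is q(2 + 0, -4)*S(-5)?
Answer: 2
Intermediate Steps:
q(m, Y) = m
q(2 + 0, -4)*S(-5) = (2 + 0)*1 = 2*1 = 2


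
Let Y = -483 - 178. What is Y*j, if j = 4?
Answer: -2644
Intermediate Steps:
Y = -661
Y*j = -661*4 = -2644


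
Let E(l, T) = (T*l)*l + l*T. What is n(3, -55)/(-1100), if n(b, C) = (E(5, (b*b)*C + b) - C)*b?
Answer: 8823/220 ≈ 40.105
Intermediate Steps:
E(l, T) = T*l + T*l² (E(l, T) = T*l² + T*l = T*l + T*l²)
n(b, C) = b*(-C + 30*b + 30*C*b²) (n(b, C) = (((b*b)*C + b)*5*(1 + 5) - C)*b = ((b²*C + b)*5*6 - C)*b = ((C*b² + b)*5*6 - C)*b = ((b + C*b²)*5*6 - C)*b = ((30*b + 30*C*b²) - C)*b = (-C + 30*b + 30*C*b²)*b = b*(-C + 30*b + 30*C*b²))
n(3, -55)/(-1100) = -1*3*(-55 - 30*3*(1 - 55*3))/(-1100) = -1*3*(-55 - 30*3*(1 - 165))*(-1/1100) = -1*3*(-55 - 30*3*(-164))*(-1/1100) = -1*3*(-55 + 14760)*(-1/1100) = -1*3*14705*(-1/1100) = -44115*(-1/1100) = 8823/220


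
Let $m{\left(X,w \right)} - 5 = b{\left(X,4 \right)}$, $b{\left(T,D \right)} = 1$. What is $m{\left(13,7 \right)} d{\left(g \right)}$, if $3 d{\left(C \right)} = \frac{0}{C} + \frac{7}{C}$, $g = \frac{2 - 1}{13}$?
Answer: $182$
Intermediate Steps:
$g = \frac{1}{13}$ ($g = 1 \cdot \frac{1}{13} = \frac{1}{13} \approx 0.076923$)
$m{\left(X,w \right)} = 6$ ($m{\left(X,w \right)} = 5 + 1 = 6$)
$d{\left(C \right)} = \frac{7}{3 C}$ ($d{\left(C \right)} = \frac{\frac{0}{C} + \frac{7}{C}}{3} = \frac{0 + \frac{7}{C}}{3} = \frac{7 \frac{1}{C}}{3} = \frac{7}{3 C}$)
$m{\left(13,7 \right)} d{\left(g \right)} = 6 \frac{7 \frac{1}{\frac{1}{13}}}{3} = 6 \cdot \frac{7}{3} \cdot 13 = 6 \cdot \frac{91}{3} = 182$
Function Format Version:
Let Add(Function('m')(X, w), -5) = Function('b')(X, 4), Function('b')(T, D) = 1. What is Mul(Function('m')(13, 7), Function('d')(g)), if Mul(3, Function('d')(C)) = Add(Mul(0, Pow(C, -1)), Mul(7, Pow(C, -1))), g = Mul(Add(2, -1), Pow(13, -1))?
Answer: 182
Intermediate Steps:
g = Rational(1, 13) (g = Mul(1, Rational(1, 13)) = Rational(1, 13) ≈ 0.076923)
Function('m')(X, w) = 6 (Function('m')(X, w) = Add(5, 1) = 6)
Function('d')(C) = Mul(Rational(7, 3), Pow(C, -1)) (Function('d')(C) = Mul(Rational(1, 3), Add(Mul(0, Pow(C, -1)), Mul(7, Pow(C, -1)))) = Mul(Rational(1, 3), Add(0, Mul(7, Pow(C, -1)))) = Mul(Rational(1, 3), Mul(7, Pow(C, -1))) = Mul(Rational(7, 3), Pow(C, -1)))
Mul(Function('m')(13, 7), Function('d')(g)) = Mul(6, Mul(Rational(7, 3), Pow(Rational(1, 13), -1))) = Mul(6, Mul(Rational(7, 3), 13)) = Mul(6, Rational(91, 3)) = 182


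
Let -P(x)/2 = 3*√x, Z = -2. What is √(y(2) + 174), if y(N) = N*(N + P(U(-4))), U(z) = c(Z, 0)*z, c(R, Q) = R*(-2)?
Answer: √(178 - 48*I) ≈ 13.46 - 1.783*I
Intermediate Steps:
c(R, Q) = -2*R
U(z) = 4*z (U(z) = (-2*(-2))*z = 4*z)
P(x) = -6*√x
y(N) = N*(N - 24*I) (y(N) = N*(N - 6*4*I) = N*(N - 24*I))
√(y(2) + 174) = √(2*(2 - 24*I) + 174) = √((4 - 48*I) + 174) = √(178 - 48*I)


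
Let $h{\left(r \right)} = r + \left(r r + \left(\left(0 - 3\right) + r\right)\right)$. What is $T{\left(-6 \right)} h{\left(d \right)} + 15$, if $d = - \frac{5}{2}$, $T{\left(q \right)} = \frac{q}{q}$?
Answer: $\frac{53}{4} \approx 13.25$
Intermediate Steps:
$T{\left(q \right)} = 1$
$d = - \frac{5}{2}$ ($d = \left(-5\right) \frac{1}{2} = - \frac{5}{2} \approx -2.5$)
$h{\left(r \right)} = -3 + r^{2} + 2 r$ ($h{\left(r \right)} = r + \left(r^{2} + \left(-3 + r\right)\right) = r + \left(-3 + r + r^{2}\right) = -3 + r^{2} + 2 r$)
$T{\left(-6 \right)} h{\left(d \right)} + 15 = 1 \left(-3 + \left(- \frac{5}{2}\right)^{2} + 2 \left(- \frac{5}{2}\right)\right) + 15 = 1 \left(-3 + \frac{25}{4} - 5\right) + 15 = 1 \left(- \frac{7}{4}\right) + 15 = - \frac{7}{4} + 15 = \frac{53}{4}$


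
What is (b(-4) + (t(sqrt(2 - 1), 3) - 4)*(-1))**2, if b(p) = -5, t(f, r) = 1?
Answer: 4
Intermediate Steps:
(b(-4) + (t(sqrt(2 - 1), 3) - 4)*(-1))**2 = (-5 + (1 - 4)*(-1))**2 = (-5 - 3*(-1))**2 = (-5 + 3)**2 = (-2)**2 = 4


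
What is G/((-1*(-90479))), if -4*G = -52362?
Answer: 26181/180958 ≈ 0.14468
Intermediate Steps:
G = 26181/2 (G = -¼*(-52362) = 26181/2 ≈ 13091.)
G/((-1*(-90479))) = 26181/(2*((-1*(-90479)))) = (26181/2)/90479 = (26181/2)*(1/90479) = 26181/180958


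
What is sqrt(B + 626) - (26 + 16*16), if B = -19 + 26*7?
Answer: -282 + sqrt(789) ≈ -253.91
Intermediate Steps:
B = 163 (B = -19 + 182 = 163)
sqrt(B + 626) - (26 + 16*16) = sqrt(163 + 626) - (26 + 16*16) = sqrt(789) - (26 + 256) = sqrt(789) - 1*282 = sqrt(789) - 282 = -282 + sqrt(789)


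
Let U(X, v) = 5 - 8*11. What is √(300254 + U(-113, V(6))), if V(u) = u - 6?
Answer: √300171 ≈ 547.88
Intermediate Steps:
V(u) = -6 + u
U(X, v) = -83 (U(X, v) = 5 - 88 = -83)
√(300254 + U(-113, V(6))) = √(300254 - 83) = √300171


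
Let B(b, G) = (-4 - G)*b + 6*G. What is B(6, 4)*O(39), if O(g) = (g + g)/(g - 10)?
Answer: -1872/29 ≈ -64.552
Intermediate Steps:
O(g) = 2*g/(-10 + g) (O(g) = (2*g)/(-10 + g) = 2*g/(-10 + g))
B(b, G) = 6*G + b*(-4 - G) (B(b, G) = b*(-4 - G) + 6*G = 6*G + b*(-4 - G))
B(6, 4)*O(39) = (-4*6 + 6*4 - 1*4*6)*(2*39/(-10 + 39)) = (-24 + 24 - 24)*(2*39/29) = -48*39/29 = -24*78/29 = -1872/29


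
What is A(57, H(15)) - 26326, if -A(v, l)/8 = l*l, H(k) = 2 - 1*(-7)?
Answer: -26974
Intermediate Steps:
H(k) = 9 (H(k) = 2 + 7 = 9)
A(v, l) = -8*l**2 (A(v, l) = -8*l*l = -8*l**2)
A(57, H(15)) - 26326 = -8*9**2 - 26326 = -8*81 - 26326 = -648 - 26326 = -26974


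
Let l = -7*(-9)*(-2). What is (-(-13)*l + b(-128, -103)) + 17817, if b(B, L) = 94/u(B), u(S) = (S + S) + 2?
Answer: 2054686/127 ≈ 16179.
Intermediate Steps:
u(S) = 2 + 2*S (u(S) = 2*S + 2 = 2 + 2*S)
b(B, L) = 94/(2 + 2*B)
l = -126 (l = 63*(-2) = -126)
(-(-13)*l + b(-128, -103)) + 17817 = (-(-13)*(-126) + 47/(1 - 128)) + 17817 = (-1*1638 + 47/(-127)) + 17817 = (-1638 + 47*(-1/127)) + 17817 = (-1638 - 47/127) + 17817 = -208073/127 + 17817 = 2054686/127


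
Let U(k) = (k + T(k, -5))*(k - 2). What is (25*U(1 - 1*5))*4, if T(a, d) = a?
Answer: 4800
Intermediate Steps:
U(k) = 2*k*(-2 + k) (U(k) = (k + k)*(k - 2) = (2*k)*(-2 + k) = 2*k*(-2 + k))
(25*U(1 - 1*5))*4 = (25*(2*(1 - 1*5)*(-2 + (1 - 1*5))))*4 = (25*(2*(1 - 5)*(-2 + (1 - 5))))*4 = (25*(2*(-4)*(-2 - 4)))*4 = (25*(2*(-4)*(-6)))*4 = (25*48)*4 = 1200*4 = 4800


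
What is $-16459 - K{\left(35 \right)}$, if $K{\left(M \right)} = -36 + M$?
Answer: $-16458$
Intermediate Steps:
$-16459 - K{\left(35 \right)} = -16459 - \left(-36 + 35\right) = -16459 - -1 = -16459 + 1 = -16458$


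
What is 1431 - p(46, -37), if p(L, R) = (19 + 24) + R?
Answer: 1425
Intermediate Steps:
p(L, R) = 43 + R
1431 - p(46, -37) = 1431 - (43 - 37) = 1431 - 1*6 = 1431 - 6 = 1425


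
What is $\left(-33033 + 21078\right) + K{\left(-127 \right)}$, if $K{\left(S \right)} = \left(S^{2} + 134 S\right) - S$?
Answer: $-12717$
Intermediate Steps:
$K{\left(S \right)} = S^{2} + 133 S$
$\left(-33033 + 21078\right) + K{\left(-127 \right)} = \left(-33033 + 21078\right) - 127 \left(133 - 127\right) = -11955 - 762 = -12717$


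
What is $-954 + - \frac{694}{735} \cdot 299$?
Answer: $- \frac{908696}{735} \approx -1236.3$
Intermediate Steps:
$-954 + - \frac{694}{735} \cdot 299 = -954 + \left(-694\right) \frac{1}{735} \cdot 299 = -954 - \frac{207506}{735} = - \frac{908696}{735}$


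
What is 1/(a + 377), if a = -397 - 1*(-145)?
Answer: 1/125 ≈ 0.0080000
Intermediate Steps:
a = -252 (a = -397 + 145 = -252)
1/(a + 377) = 1/(-252 + 377) = 1/125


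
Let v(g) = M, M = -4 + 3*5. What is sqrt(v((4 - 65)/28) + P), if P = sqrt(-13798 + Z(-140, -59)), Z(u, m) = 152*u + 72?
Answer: sqrt(11 + I*sqrt(35006)) ≈ 9.9605 + 9.3921*I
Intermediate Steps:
Z(u, m) = 72 + 152*u
M = 11 (M = -4 + 15 = 11)
P = I*sqrt(35006) (P = sqrt(-13798 + (72 + 152*(-140))) = sqrt(-13798 + (72 - 21280)) = sqrt(-13798 - 21208) = sqrt(-35006) = I*sqrt(35006) ≈ 187.1*I)
v(g) = 11
sqrt(v((4 - 65)/28) + P) = sqrt(11 + I*sqrt(35006))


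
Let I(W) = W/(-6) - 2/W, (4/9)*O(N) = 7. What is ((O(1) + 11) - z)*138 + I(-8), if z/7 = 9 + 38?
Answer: -500507/12 ≈ -41709.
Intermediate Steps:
O(N) = 63/4 (O(N) = (9/4)*7 = 63/4)
I(W) = -2/W - W/6 (I(W) = W*(-1/6) - 2/W = -W/6 - 2/W = -2/W - W/6)
z = 329 (z = 7*(9 + 38) = 7*47 = 329)
((O(1) + 11) - z)*138 + I(-8) = ((63/4 + 11) - 1*329)*138 + (-2/(-8) - 1/6*(-8)) = (107/4 - 329)*138 + (-2*(-1/8) + 4/3) = -1209/4*138 + (1/4 + 4/3) = -83421/2 + 19/12 = -500507/12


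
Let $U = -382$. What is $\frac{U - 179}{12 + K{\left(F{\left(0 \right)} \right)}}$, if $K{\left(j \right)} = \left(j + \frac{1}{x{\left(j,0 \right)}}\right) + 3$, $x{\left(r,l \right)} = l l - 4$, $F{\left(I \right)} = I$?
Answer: $- \frac{2244}{59} \approx -38.034$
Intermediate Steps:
$x{\left(r,l \right)} = -4 + l^{2}$ ($x{\left(r,l \right)} = l^{2} - 4 = -4 + l^{2}$)
$K{\left(j \right)} = \frac{11}{4} + j$ ($K{\left(j \right)} = \left(j + \frac{1}{-4 + 0^{2}}\right) + 3 = \left(j + \frac{1}{-4 + 0}\right) + 3 = \left(j + \frac{1}{-4}\right) + 3 = \left(j - \frac{1}{4}\right) + 3 = \left(- \frac{1}{4} + j\right) + 3 = \frac{11}{4} + j$)
$\frac{U - 179}{12 + K{\left(F{\left(0 \right)} \right)}} = \frac{-382 - 179}{12 + \left(\frac{11}{4} + 0\right)} = \frac{-382 - 179}{12 + \frac{11}{4}} = \frac{-382 - 179}{\frac{59}{4}} = \left(-561\right) \frac{4}{59} = - \frac{2244}{59}$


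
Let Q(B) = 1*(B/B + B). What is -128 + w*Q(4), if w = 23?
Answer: -13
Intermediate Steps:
Q(B) = 1 + B (Q(B) = 1*(1 + B) = 1 + B)
-128 + w*Q(4) = -128 + 23*(1 + 4) = -128 + 23*5 = -128 + 115 = -13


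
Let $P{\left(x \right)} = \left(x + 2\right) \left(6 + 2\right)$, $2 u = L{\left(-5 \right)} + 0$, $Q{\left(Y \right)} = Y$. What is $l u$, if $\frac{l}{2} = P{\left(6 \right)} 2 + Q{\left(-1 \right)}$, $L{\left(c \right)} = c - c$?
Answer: $0$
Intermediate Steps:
$L{\left(c \right)} = 0$
$u = 0$ ($u = \frac{0 + 0}{2} = \frac{1}{2} \cdot 0 = 0$)
$P{\left(x \right)} = 16 + 8 x$ ($P{\left(x \right)} = \left(2 + x\right) 8 = 16 + 8 x$)
$l = 254$ ($l = 2 \left(\left(16 + 8 \cdot 6\right) 2 - 1\right) = 2 \left(\left(16 + 48\right) 2 - 1\right) = 2 \left(64 \cdot 2 - 1\right) = 2 \left(128 - 1\right) = 2 \cdot 127 = 254$)
$l u = 254 \cdot 0 = 0$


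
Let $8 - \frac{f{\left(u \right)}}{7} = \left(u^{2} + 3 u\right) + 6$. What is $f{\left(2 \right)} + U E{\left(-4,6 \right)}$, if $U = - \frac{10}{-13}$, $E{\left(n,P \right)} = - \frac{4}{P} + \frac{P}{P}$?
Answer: $- \frac{2174}{39} \approx -55.744$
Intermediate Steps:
$E{\left(n,P \right)} = 1 - \frac{4}{P}$ ($E{\left(n,P \right)} = - \frac{4}{P} + 1 = 1 - \frac{4}{P}$)
$f{\left(u \right)} = 14 - 21 u - 7 u^{2}$ ($f{\left(u \right)} = 56 - 7 \left(\left(u^{2} + 3 u\right) + 6\right) = 56 - 7 \left(6 + u^{2} + 3 u\right) = 56 - \left(42 + 7 u^{2} + 21 u\right) = 14 - 21 u - 7 u^{2}$)
$U = \frac{10}{13}$ ($U = \left(-10\right) \left(- \frac{1}{13}\right) = \frac{10}{13} \approx 0.76923$)
$f{\left(2 \right)} + U E{\left(-4,6 \right)} = \left(14 - 42 - 7 \cdot 2^{2}\right) + \frac{10 \frac{-4 + 6}{6}}{13} = \left(14 - 42 - 28\right) + \frac{10 \cdot \frac{1}{6} \cdot 2}{13} = \left(14 - 42 - 28\right) + \frac{10}{13} \cdot \frac{1}{3} = -56 + \frac{10}{39} = - \frac{2174}{39}$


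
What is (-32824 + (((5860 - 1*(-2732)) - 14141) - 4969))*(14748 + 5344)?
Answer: -870827464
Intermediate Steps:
(-32824 + (((5860 - 1*(-2732)) - 14141) - 4969))*(14748 + 5344) = (-32824 + (((5860 + 2732) - 14141) - 4969))*20092 = (-32824 + ((8592 - 14141) - 4969))*20092 = (-32824 + (-5549 - 4969))*20092 = (-32824 - 10518)*20092 = -43342*20092 = -870827464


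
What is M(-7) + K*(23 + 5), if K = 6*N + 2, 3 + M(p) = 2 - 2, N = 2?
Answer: 389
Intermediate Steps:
M(p) = -3 (M(p) = -3 + (2 - 2) = -3 + 0 = -3)
K = 14 (K = 6*2 + 2 = 12 + 2 = 14)
M(-7) + K*(23 + 5) = -3 + 14*(23 + 5) = -3 + 14*28 = -3 + 392 = 389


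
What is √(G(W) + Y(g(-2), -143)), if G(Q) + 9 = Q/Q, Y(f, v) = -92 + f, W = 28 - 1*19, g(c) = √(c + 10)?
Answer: √(-100 + 2*√2) ≈ 9.8576*I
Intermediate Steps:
g(c) = √(10 + c)
W = 9 (W = 28 - 19 = 9)
G(Q) = -8 (G(Q) = -9 + Q/Q = -9 + 1 = -8)
√(G(W) + Y(g(-2), -143)) = √(-8 + (-92 + √(10 - 2))) = √(-8 + (-92 + √8)) = √(-8 + (-92 + 2*√2)) = √(-100 + 2*√2)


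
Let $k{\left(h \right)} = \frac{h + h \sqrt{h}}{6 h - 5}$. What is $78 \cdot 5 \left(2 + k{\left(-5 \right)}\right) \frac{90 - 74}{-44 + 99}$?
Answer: $\frac{18720}{77} + \frac{1248 i \sqrt{5}}{77} \approx 243.12 + 36.242 i$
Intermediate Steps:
$k{\left(h \right)} = \frac{h + h^{\frac{3}{2}}}{-5 + 6 h}$
$78 \cdot 5 \left(2 + k{\left(-5 \right)}\right) \frac{90 - 74}{-44 + 99} = 78 \cdot 5 \left(2 + \frac{-5 + \left(-5\right)^{\frac{3}{2}}}{-5 + 6 \left(-5\right)}\right) \frac{90 - 74}{-44 + 99} = 78 \cdot 5 \left(2 + \frac{-5 - 5 i \sqrt{5}}{-5 - 30}\right) \frac{16}{55} = 78 \cdot 5 \left(2 + \frac{-5 - 5 i \sqrt{5}}{-35}\right) 16 \cdot \frac{1}{55} = 78 \cdot 5 \left(2 - \frac{-5 - 5 i \sqrt{5}}{35}\right) \frac{16}{55} = 78 \cdot 5 \left(2 + \left(\frac{1}{7} + \frac{i \sqrt{5}}{7}\right)\right) \frac{16}{55} = 78 \cdot 5 \left(\frac{15}{7} + \frac{i \sqrt{5}}{7}\right) \frac{16}{55} = 78 \left(\frac{75}{7} + \frac{5 i \sqrt{5}}{7}\right) \frac{16}{55} = \left(\frac{5850}{7} + \frac{390 i \sqrt{5}}{7}\right) \frac{16}{55} = \frac{18720}{77} + \frac{1248 i \sqrt{5}}{77}$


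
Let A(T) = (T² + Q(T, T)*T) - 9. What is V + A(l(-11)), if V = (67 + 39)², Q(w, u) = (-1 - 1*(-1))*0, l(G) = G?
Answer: 11348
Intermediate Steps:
Q(w, u) = 0 (Q(w, u) = (-1 + 1)*0 = 0*0 = 0)
V = 11236 (V = 106² = 11236)
A(T) = -9 + T² (A(T) = (T² + 0*T) - 9 = (T² + 0) - 9 = T² - 9 = -9 + T²)
V + A(l(-11)) = 11236 + (-9 + (-11)²) = 11236 + (-9 + 121) = 11236 + 112 = 11348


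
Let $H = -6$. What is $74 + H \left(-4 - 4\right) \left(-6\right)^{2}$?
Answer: $1802$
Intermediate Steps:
$74 + H \left(-4 - 4\right) \left(-6\right)^{2} = 74 + - 6 \left(-4 - 4\right) \left(-6\right)^{2} = 74 + \left(-6\right) \left(-8\right) 36 = 74 + 48 \cdot 36 = 74 + 1728 = 1802$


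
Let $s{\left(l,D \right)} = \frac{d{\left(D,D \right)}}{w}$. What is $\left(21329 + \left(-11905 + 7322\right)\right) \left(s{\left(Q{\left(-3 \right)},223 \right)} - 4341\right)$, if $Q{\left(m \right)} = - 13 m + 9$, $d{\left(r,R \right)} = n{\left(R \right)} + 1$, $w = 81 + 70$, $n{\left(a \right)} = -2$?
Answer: $- \frac{10976869032}{151} \approx -7.2695 \cdot 10^{7}$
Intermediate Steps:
$w = 151$
$d{\left(r,R \right)} = -1$ ($d{\left(r,R \right)} = -2 + 1 = -1$)
$Q{\left(m \right)} = 9 - 13 m$
$s{\left(l,D \right)} = - \frac{1}{151}$
$\left(21329 + \left(-11905 + 7322\right)\right) \left(s{\left(Q{\left(-3 \right)},223 \right)} - 4341\right) = \left(21329 + \left(-11905 + 7322\right)\right) \left(- \frac{1}{151} - 4341\right) = \left(21329 - 4583\right) \left(- \frac{655492}{151}\right) = 16746 \left(- \frac{655492}{151}\right) = - \frac{10976869032}{151}$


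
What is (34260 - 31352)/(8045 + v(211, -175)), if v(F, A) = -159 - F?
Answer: 2908/7675 ≈ 0.37889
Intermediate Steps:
(34260 - 31352)/(8045 + v(211, -175)) = (34260 - 31352)/(8045 + (-159 - 1*211)) = 2908/(8045 + (-159 - 211)) = 2908/(8045 - 370) = 2908/7675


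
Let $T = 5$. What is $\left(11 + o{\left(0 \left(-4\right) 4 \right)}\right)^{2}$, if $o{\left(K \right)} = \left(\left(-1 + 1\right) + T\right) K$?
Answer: $121$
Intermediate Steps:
$o{\left(K \right)} = 5 K$ ($o{\left(K \right)} = \left(\left(-1 + 1\right) + 5\right) K = \left(0 + 5\right) K = 5 K$)
$\left(11 + o{\left(0 \left(-4\right) 4 \right)}\right)^{2} = \left(11 + 5 \cdot 0 \left(-4\right) 4\right)^{2} = \left(11 + 5 \cdot 0 \cdot 4\right)^{2} = \left(11 + 5 \cdot 0\right)^{2} = \left(11 + 0\right)^{2} = 11^{2} = 121$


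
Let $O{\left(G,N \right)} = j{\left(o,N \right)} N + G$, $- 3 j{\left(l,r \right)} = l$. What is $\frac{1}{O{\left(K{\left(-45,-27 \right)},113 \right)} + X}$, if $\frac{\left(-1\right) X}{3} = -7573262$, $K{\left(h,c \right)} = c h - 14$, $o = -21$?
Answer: $\frac{1}{22721778} \approx 4.4011 \cdot 10^{-8}$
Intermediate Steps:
$j{\left(l,r \right)} = - \frac{l}{3}$
$K{\left(h,c \right)} = -14 + c h$
$O{\left(G,N \right)} = G + 7 N$ ($O{\left(G,N \right)} = \left(- \frac{1}{3}\right) \left(-21\right) N + G = 7 N + G = G + 7 N$)
$X = 22719786$ ($X = \left(-3\right) \left(-7573262\right) = 22719786$)
$\frac{1}{O{\left(K{\left(-45,-27 \right)},113 \right)} + X} = \frac{1}{\left(\left(-14 - -1215\right) + 7 \cdot 113\right) + 22719786} = \frac{1}{\left(\left(-14 + 1215\right) + 791\right) + 22719786} = \frac{1}{\left(1201 + 791\right) + 22719786} = \frac{1}{1992 + 22719786} = \frac{1}{22721778}$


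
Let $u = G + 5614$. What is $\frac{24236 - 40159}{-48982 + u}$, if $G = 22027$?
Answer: $\frac{15923}{21341} \approx 0.74612$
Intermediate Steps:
$u = 27641$ ($u = 22027 + 5614 = 27641$)
$\frac{24236 - 40159}{-48982 + u} = \frac{24236 - 40159}{-48982 + 27641} = - \frac{15923}{-21341} = \left(-15923\right) \left(- \frac{1}{21341}\right) = \frac{15923}{21341}$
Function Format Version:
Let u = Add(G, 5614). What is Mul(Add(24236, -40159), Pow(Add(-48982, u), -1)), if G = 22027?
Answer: Rational(15923, 21341) ≈ 0.74612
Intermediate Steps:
u = 27641 (u = Add(22027, 5614) = 27641)
Mul(Add(24236, -40159), Pow(Add(-48982, u), -1)) = Mul(Add(24236, -40159), Pow(Add(-48982, 27641), -1)) = Mul(-15923, Pow(-21341, -1)) = Mul(-15923, Rational(-1, 21341)) = Rational(15923, 21341)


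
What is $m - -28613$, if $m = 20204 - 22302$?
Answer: $26515$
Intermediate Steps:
$m = -2098$ ($m = 20204 - 22302 = -2098$)
$m - -28613 = -2098 - -28613 = -2098 + 28613 = 26515$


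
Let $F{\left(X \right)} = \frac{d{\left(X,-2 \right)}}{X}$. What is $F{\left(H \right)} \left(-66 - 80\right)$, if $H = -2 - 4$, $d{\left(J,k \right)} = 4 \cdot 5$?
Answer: $\frac{1460}{3} \approx 486.67$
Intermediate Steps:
$d{\left(J,k \right)} = 20$
$H = -6$ ($H = -2 - 4 = -6$)
$F{\left(X \right)} = \frac{20}{X}$
$F{\left(H \right)} \left(-66 - 80\right) = \frac{20}{-6} \left(-66 - 80\right) = 20 \left(- \frac{1}{6}\right) \left(-146\right) = \left(- \frac{10}{3}\right) \left(-146\right) = \frac{1460}{3}$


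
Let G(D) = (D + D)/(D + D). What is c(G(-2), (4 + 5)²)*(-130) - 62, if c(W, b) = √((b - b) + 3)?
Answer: -62 - 130*√3 ≈ -287.17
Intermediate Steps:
G(D) = 1 (G(D) = (2*D)/((2*D)) = (2*D)*(1/(2*D)) = 1)
c(W, b) = √3 (c(W, b) = √(0 + 3) = √3)
c(G(-2), (4 + 5)²)*(-130) - 62 = √3*(-130) - 62 = -130*√3 - 62 = -62 - 130*√3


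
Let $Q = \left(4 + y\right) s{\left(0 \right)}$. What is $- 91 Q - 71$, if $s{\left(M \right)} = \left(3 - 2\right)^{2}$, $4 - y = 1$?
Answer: $-708$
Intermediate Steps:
$y = 3$ ($y = 4 - 1 = 3$)
$s{\left(M \right)} = 1$ ($s{\left(M \right)} = 1^{2} = 1$)
$Q = 7$ ($Q = \left(4 + 3\right) 1 = 7 \cdot 1 = 7$)
$- 91 Q - 71 = \left(-91\right) 7 - 71 = -637 - 71 = -708$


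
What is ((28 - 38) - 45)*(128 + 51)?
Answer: -9845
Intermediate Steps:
((28 - 38) - 45)*(128 + 51) = (-10 - 45)*179 = -55*179 = -9845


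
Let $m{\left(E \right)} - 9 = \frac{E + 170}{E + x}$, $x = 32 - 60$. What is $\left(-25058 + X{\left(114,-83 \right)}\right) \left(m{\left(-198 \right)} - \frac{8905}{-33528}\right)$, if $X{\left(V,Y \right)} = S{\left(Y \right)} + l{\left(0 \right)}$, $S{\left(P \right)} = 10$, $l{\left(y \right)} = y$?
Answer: $- \frac{111381044923}{473583} \approx -2.3519 \cdot 10^{5}$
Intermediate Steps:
$x = -28$ ($x = 32 - 60 = -28$)
$m{\left(E \right)} = 9 + \frac{170 + E}{-28 + E}$ ($m{\left(E \right)} = 9 + \frac{E + 170}{E - 28} = 9 + \frac{170 + E}{-28 + E}$)
$X{\left(V,Y \right)} = 10$ ($X{\left(V,Y \right)} = 10 + 0 = 10$)
$\left(-25058 + X{\left(114,-83 \right)}\right) \left(m{\left(-198 \right)} - \frac{8905}{-33528}\right) = \left(-25058 + 10\right) \left(\frac{2 \left(-41 + 5 \left(-198\right)\right)}{-28 - 198} - \frac{8905}{-33528}\right) = - 25048 \left(\frac{2 \left(-41 - 990\right)}{-226} - - \frac{8905}{33528}\right) = - 25048 \left(2 \left(- \frac{1}{226}\right) \left(-1031\right) + \frac{8905}{33528}\right) = - 25048 \left(\frac{1031}{113} + \frac{8905}{33528}\right) = \left(-25048\right) \frac{35573633}{3788664} = - \frac{111381044923}{473583}$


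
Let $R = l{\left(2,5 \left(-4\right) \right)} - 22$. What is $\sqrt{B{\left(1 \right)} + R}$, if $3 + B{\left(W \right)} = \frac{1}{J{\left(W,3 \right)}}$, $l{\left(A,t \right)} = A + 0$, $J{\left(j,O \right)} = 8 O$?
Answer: $\frac{i \sqrt{3306}}{12} \approx 4.7915 i$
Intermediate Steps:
$l{\left(A,t \right)} = A$
$B{\left(W \right)} = - \frac{71}{24}$ ($B{\left(W \right)} = -3 + \frac{1}{8 \cdot 3} = -3 + \frac{1}{24} = - \frac{71}{24}$)
$R = -20$ ($R = 2 - 22 = -20$)
$\sqrt{B{\left(1 \right)} + R} = \sqrt{- \frac{71}{24} - 20} = \sqrt{- \frac{551}{24}} = \frac{i \sqrt{3306}}{12}$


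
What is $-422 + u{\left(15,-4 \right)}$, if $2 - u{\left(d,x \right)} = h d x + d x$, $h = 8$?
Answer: $120$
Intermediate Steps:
$u{\left(d,x \right)} = 2 - 9 d x$ ($u{\left(d,x \right)} = 2 - \left(8 d x + d x\right) = 2 - 9 d x$)
$-422 + u{\left(15,-4 \right)} = -422 - \left(-2 + 135 \left(-4\right)\right) = -422 + \left(2 + 540\right) = -422 + 542 = 120$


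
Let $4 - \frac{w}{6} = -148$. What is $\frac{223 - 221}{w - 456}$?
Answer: $\frac{1}{228} \approx 0.004386$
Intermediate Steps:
$w = 912$ ($w = 24 - -888 = 24 + 888 = 912$)
$\frac{223 - 221}{w - 456} = \frac{223 - 221}{912 - 456} = \frac{2}{456} = 2 \cdot \frac{1}{456} = \frac{1}{228}$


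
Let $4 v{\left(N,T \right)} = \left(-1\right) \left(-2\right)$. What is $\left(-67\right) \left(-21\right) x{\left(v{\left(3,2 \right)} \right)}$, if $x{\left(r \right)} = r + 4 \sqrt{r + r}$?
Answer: $\frac{12663}{2} \approx 6331.5$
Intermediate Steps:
$v{\left(N,T \right)} = \frac{1}{2}$ ($v{\left(N,T \right)} = \frac{\left(-1\right) \left(-2\right)}{4} = \frac{1}{4} \cdot 2 = \frac{1}{2}$)
$x{\left(r \right)} = r + 4 \sqrt{2} \sqrt{r}$ ($x{\left(r \right)} = r + 4 \sqrt{2 r} = r + 4 \sqrt{2} \sqrt{r}$)
$\left(-67\right) \left(-21\right) x{\left(v{\left(3,2 \right)} \right)} = \left(-67\right) \left(-21\right) \left(\frac{1}{2} + \frac{4 \sqrt{2}}{\sqrt{2}}\right) = 1407 \left(\frac{1}{2} + 4 \sqrt{2} \frac{\sqrt{2}}{2}\right) = 1407 \left(\frac{1}{2} + 4\right) = 1407 \cdot \frac{9}{2} = \frac{12663}{2}$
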